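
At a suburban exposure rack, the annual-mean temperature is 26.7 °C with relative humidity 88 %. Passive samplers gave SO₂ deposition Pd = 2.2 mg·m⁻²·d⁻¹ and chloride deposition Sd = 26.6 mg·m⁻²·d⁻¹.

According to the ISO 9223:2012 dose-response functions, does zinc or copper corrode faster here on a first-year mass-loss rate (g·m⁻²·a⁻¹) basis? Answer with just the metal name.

copper

zinc: temperature factor f = -0.071·(16.7) = -1.1857
  SO₂ term: 0.0129·2.2^0.44·exp(0.046·88-1.1857) = 0.3194
  Sd branch = 0.0175·Sd^0.57·e^(0.008·RH+0.085·T) = 2.221 μm/a
  r_corr = 0.3194 + 2.221 = 2.541 μm/a
  mass loss = 2.541 μm/a × 7.14 g/cm³ = 18.14 g·m⁻²·a⁻¹
copper: f(T) = -0.080·(T−10) [T>10 °C] = -1.3360
  SO₂ term: 0.0053·2.2^0.26·exp(0.059·88-1.3360) = 0.3076
  Sd branch = 0.01025·Sd^0.27·e^(0.036·RH+0.049·T) = 2.185 μm/a
  r_corr = 0.3076 + 2.185 = 2.493 μm/a
  mass loss = 2.493 μm/a × 8.96 g/cm³ = 22.33 g·m⁻²·a⁻¹
Ordering by g·m⁻²·a⁻¹: copper (22.3) > zinc (18.1)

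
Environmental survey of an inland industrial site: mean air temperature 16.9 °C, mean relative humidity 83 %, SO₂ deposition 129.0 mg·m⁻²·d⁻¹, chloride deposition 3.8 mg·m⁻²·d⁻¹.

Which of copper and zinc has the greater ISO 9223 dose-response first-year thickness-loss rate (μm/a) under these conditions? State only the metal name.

zinc

copper: f(T) = -0.080·(T−10) [T>10 °C] = -0.5520
  Pd branch = 0.0053·Pd^0.26·e^(0.059·RH+f) = 1.446 μm/a
  Sd branch = 0.01025·Sd^0.27·e^(0.036·RH+0.049·T) = 0.6677 μm/a
  sum: 1.446 + 0.6677 → r_corr = 2.113 μm/a
zinc: T>10 °C ⇒ hinge -0.071·(16.9−10) = -0.4899
  SO₂ term: 0.0129·129.0^0.44·exp(0.046·83-0.4899) = 3.052
  Cl⁻ term: 0.0175·3.8^0.57·exp(0.008·83+0.085·16.9) = 0.306
  r_corr = 3.052 + 0.306 = 3.358 μm/a
Ordering by μm/a: zinc (3.36) > copper (2.11)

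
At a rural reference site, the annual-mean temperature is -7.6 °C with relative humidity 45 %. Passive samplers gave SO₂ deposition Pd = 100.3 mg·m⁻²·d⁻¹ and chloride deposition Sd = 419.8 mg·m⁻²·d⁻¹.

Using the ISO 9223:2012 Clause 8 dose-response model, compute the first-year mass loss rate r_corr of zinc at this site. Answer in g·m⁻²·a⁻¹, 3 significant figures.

r_corr = 5.78 g·m⁻²·a⁻¹

zinc: T≤10 °C ⇒ hinge +0.038·(-7.6−10) = -0.6688
  Pd branch = 0.0129·Pd^0.44·e^(0.046·RH+f) = 0.3978 μm/a
  Sd branch = 0.0175·Sd^0.57·e^(0.008·RH+0.085·T) = 0.4111 μm/a
  r_corr = 0.3978 + 0.4111 = 0.8089 μm/a
Convert to mass loss: 0.8089 μm/a × 7.14 g/cm³ = 5.776 g·m⁻²·a⁻¹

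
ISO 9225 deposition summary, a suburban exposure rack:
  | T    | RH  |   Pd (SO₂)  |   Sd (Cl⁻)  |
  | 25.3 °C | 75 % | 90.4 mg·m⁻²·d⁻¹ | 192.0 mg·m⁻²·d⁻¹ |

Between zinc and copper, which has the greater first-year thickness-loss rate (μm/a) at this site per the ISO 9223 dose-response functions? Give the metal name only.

zinc: T>10 °C ⇒ hinge -0.071·(25.3−10) = -1.0863
  Pd branch = 0.0129·Pd^0.44·e^(0.046·RH+f) = 0.9951 μm/a
  Cl⁻ term: 0.0175·192.0^0.57·exp(0.008·75+0.085·25.3) = 5.483
  r_corr = 0.9951 + 5.483 = 6.478 μm/a
copper: temperature factor f = -0.080·(15.3) = -1.2240
  SO₂ term: 0.0053·90.4^0.26·exp(0.059·75-1.2240) = 0.4198
  Cl⁻ term: 0.01025·192.0^0.27·exp(0.036·75+0.049·25.3) = 2.179
  sum: 0.4198 + 2.179 → r_corr = 2.599 μm/a
Ordering by μm/a: zinc (6.48) > copper (2.6)

zinc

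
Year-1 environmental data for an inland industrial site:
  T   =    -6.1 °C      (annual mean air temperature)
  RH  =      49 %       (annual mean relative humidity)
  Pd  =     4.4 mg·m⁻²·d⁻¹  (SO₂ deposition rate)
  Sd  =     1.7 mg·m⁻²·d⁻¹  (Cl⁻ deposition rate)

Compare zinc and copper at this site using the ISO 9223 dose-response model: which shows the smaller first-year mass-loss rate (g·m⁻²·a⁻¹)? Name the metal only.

copper

zinc: temperature factor f = +0.038·(-16.1) = -0.6118
  sulphur-dioxide contribution → 0.1279 μm/a
  chloride contribution → 0.02087 μm/a
  ⇒ r_corr(zinc) = 0.1488 μm/a
  mass loss = 0.1488 μm/a × 7.14 g/cm³ = 1.062 g·m⁻²·a⁻¹
copper: temperature factor f = +0.126·(-16.1) = -2.0286
  sulphur-dioxide contribution → 0.01845 μm/a
  chloride contribution → 0.0512 μm/a
  total first-year rate 0.06965 μm/a
  mass loss = 0.06965 μm/a × 8.96 g/cm³ = 0.6241 g·m⁻²·a⁻¹
Ordering by g·m⁻²·a⁻¹: zinc (1.06) > copper (0.624)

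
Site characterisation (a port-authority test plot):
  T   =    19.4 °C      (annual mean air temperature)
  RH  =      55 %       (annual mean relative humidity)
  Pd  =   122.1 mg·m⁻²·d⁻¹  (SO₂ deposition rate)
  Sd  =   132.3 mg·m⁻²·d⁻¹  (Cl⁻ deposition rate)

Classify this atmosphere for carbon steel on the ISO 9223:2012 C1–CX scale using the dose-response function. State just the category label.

C4

carbon steel: f(T) = -0.054·(T−10) [T>10 °C] = -0.5076
  SO₂ term: 1.77·122.1^0.52·exp(0.02·55-0.5076) = 38.94
  Sd branch = 0.102·Sd^0.62·e^(0.033·RH+0.04·T) = 28.13 μm/a
  r_corr = 38.94 + 28.13 = 67.07 μm/a
ISO 9223 Table 2 (carbon steel): 50 < 67.1 ≤ 80 μm/a ⇒ C4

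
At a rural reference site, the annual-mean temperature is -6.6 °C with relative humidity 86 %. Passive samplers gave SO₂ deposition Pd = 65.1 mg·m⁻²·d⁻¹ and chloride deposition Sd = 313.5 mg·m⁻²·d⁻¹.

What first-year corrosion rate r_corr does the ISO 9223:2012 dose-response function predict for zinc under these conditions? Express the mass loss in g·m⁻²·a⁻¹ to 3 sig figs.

r_corr = 19.8 g·m⁻²·a⁻¹

zinc: f(T) = +0.038·(T−10) [T≤10 °C] = -0.6308
  sulphur-dioxide contribution → 2.253 μm/a
  chloride contribution → 0.5261 μm/a
  ⇒ r_corr(zinc) = 2.779 μm/a
Convert to mass loss: 2.779 μm/a × 7.14 g/cm³ = 19.84 g·m⁻²·a⁻¹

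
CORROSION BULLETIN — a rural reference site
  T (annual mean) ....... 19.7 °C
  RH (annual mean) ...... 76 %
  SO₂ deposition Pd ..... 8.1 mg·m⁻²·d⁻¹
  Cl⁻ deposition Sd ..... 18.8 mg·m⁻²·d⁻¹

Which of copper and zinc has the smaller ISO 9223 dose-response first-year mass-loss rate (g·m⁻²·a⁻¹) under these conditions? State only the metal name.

zinc

copper: T>10 °C ⇒ hinge -0.080·(19.7−10) = -0.7760
  sulphur-dioxide contribution → 0.3723 μm/a
  chloride contribution → 0.9166 μm/a
  total first-year rate 1.289 μm/a
  mass loss = 1.289 μm/a × 8.96 g/cm³ = 11.55 g·m⁻²·a⁻¹
zinc: temperature factor f = -0.071·(9.7) = -0.6887
  sulphur-dioxide contribution → 0.5364 μm/a
  chloride contribution → 0.9132 μm/a
  ⇒ r_corr(zinc) = 1.45 μm/a
  mass loss = 1.45 μm/a × 7.14 g/cm³ = 10.35 g·m⁻²·a⁻¹
Ordering by g·m⁻²·a⁻¹: copper (11.5) > zinc (10.4)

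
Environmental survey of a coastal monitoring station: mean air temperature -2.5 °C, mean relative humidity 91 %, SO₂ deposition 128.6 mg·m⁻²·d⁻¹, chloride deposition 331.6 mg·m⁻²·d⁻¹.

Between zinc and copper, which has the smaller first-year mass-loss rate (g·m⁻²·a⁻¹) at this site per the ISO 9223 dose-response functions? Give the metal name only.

zinc: f(T) = +0.038·(T−10) [T≤10 °C] = -0.4750
  sulphur-dioxide contribution → 4.47 μm/a
  chloride contribution → 0.8011 μm/a
  ⇒ r_corr(zinc) = 5.271 μm/a
  mass loss = 5.271 μm/a × 7.14 g/cm³ = 37.64 g·m⁻²·a⁻¹
copper: f(T) = +0.126·(T−10) [T≤10 °C] = -1.5750
  sulphur-dioxide contribution → 0.8325 μm/a
  chloride contribution → 1.15 μm/a
  total first-year rate 1.983 μm/a
  mass loss = 1.983 μm/a × 8.96 g/cm³ = 17.77 g·m⁻²·a⁻¹
Ordering by g·m⁻²·a⁻¹: zinc (37.6) > copper (17.8)

copper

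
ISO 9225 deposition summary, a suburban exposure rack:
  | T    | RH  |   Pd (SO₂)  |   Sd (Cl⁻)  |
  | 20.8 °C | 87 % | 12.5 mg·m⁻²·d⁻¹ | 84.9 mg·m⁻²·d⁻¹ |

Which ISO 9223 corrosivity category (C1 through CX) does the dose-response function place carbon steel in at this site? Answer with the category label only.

C5

carbon steel: T>10 °C ⇒ hinge -0.054·(20.8−10) = -0.5832
  Pd branch = 1.77·Pd^0.52·e^(0.02·RH+f) = 20.93 μm/a
  Cl⁻ term: 0.102·84.9^0.62·exp(0.033·87+0.04·20.8) = 64.97
  r_corr = 20.93 + 64.97 = 85.9 μm/a
85.9 μm/a falls in (80, 200] for carbon steel → category C5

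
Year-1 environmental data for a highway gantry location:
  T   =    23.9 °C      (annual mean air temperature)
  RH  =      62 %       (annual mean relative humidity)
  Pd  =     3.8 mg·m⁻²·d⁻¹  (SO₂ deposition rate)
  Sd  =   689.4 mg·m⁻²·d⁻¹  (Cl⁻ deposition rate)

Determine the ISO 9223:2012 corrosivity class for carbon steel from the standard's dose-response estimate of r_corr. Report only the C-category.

carbon steel: T>10 °C ⇒ hinge -0.054·(23.9−10) = -0.7506
  Pd branch = 1.77·Pd^0.52·e^(0.02·RH+f) = 5.781 μm/a
  Sd branch = 0.102·Sd^0.62·e^(0.033·RH+0.04·T) = 118.1 μm/a
  sum: 5.781 + 118.1 → r_corr = 123.9 μm/a
ISO 9223 Table 2 (carbon steel): 80 < 124 ≤ 200 μm/a ⇒ C5

C5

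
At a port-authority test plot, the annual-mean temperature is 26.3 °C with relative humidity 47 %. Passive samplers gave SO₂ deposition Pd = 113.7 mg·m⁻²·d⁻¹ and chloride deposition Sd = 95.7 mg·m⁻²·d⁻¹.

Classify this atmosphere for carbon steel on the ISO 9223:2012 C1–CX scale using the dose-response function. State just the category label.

carbon steel: temperature factor f = -0.054·(16.3) = -0.8802
  Pd branch = 1.77·Pd^0.52·e^(0.02·RH+f) = 22.03 μm/a
  Cl⁻ term: 0.102·95.7^0.62·exp(0.033·47+0.04·26.3) = 23.29
  r_corr = 22.03 + 23.29 = 45.32 μm/a
45.3 μm/a falls in (25, 50] for carbon steel → category C3

C3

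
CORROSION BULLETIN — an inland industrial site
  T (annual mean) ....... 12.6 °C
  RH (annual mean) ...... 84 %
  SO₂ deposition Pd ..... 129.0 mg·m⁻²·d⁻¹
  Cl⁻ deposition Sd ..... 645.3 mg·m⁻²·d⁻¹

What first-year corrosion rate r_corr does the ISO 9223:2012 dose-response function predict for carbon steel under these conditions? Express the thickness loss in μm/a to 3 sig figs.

r_corr = 252 μm/a

carbon steel: T>10 °C ⇒ hinge -0.054·(12.6−10) = -0.1404
  Pd branch = 1.77·Pd^0.52·e^(0.02·RH+f) = 103.3 μm/a
  Sd branch = 0.102·Sd^0.62·e^(0.033·RH+0.04·T) = 149.1 μm/a
  r_corr = 103.3 + 149.1 = 252.4 μm/a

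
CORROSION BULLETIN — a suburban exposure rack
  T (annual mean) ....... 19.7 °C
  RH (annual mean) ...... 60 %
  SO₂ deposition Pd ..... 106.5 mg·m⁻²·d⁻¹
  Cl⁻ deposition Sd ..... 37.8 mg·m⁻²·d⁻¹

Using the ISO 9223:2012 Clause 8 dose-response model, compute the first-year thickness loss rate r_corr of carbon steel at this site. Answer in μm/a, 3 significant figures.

carbon steel: T>10 °C ⇒ hinge -0.054·(19.7−10) = -0.5238
  Pd branch = 1.77·Pd^0.52·e^(0.02·RH+f) = 39.43 μm/a
  Cl⁻ term: 0.102·37.8^0.62·exp(0.033·60+0.04·19.7) = 15.44
  sum: 39.43 + 15.44 → r_corr = 54.88 μm/a

r_corr = 54.9 μm/a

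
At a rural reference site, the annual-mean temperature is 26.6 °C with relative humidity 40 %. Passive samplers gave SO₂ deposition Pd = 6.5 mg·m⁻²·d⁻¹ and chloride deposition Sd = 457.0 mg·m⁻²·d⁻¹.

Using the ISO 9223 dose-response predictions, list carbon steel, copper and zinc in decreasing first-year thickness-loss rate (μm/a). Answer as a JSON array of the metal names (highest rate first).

carbon steel: T>10 °C ⇒ hinge -0.054·(26.6−10) = -0.8964
  Pd branch = 1.77·Pd^0.52·e^(0.02·RH+f) = 4.254 μm/a
  Cl⁻ term: 0.102·457.0^0.62·exp(0.033·40+0.04·26.6) = 49.33
  r_corr = 4.254 + 49.33 = 53.58 μm/a
copper: temperature factor f = -0.080·(16.6) = -1.3280
  Pd branch = 0.0053·Pd^0.26·e^(0.059·RH+f) = 0.0242 μm/a
  Cl⁻ term: 0.01025·457.0^0.27·exp(0.036·40+0.049·26.6) = 0.8324
  r_corr = 0.0242 + 0.8324 = 0.8566 μm/a
zinc: f(T) = -0.071·(T−10) [T>10 °C] = -1.1786
  SO₂ term: 0.0129·6.5^0.44·exp(0.046·40-1.1786) = 0.05695
  Sd branch = 0.0175·Sd^0.57·e^(0.008·RH+0.085·T) = 7.588 μm/a
  r_corr = 0.05695 + 7.588 = 7.645 μm/a
Ordering by μm/a: carbon steel (53.6) > zinc (7.64) > copper (0.857)

["carbon steel", "zinc", "copper"]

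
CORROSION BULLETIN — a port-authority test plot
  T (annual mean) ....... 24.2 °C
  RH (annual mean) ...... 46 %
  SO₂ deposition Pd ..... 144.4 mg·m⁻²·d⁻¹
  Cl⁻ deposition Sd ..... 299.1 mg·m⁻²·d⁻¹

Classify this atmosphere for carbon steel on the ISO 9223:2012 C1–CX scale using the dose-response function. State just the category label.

C4

carbon steel: f(T) = -0.054·(T−10) [T>10 °C] = -0.7668
  SO₂ term: 1.77·144.4^0.52·exp(0.02·46-0.7668) = 27.38
  Cl⁻ term: 0.102·299.1^0.62·exp(0.033·46+0.04·24.2) = 42
  sum: 27.38 + 42 → r_corr = 69.38 μm/a
69.4 μm/a falls in (50, 80] for carbon steel → category C4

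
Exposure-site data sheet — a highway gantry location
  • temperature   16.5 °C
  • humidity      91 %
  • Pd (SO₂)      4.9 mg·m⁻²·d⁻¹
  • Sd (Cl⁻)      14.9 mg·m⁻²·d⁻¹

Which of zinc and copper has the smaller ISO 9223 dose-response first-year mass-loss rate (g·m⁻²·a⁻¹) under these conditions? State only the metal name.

zinc

zinc: f(T) = -0.071·(T−10) [T>10 °C] = -0.4615
  Pd branch = 0.0129·Pd^0.44·e^(0.046·RH+f) = 1.076 μm/a
  Sd branch = 0.0175·Sd^0.57·e^(0.008·RH+0.085·T) = 0.6871 μm/a
  sum: 1.076 + 0.6871 → r_corr = 1.763 μm/a
  mass loss = 1.763 μm/a × 7.14 g/cm³ = 12.59 g·m⁻²·a⁻¹
copper: f(T) = -0.080·(T−10) [T>10 °C] = -0.5200
  Pd branch = 0.0053·Pd^0.26·e^(0.059·RH+f) = 1.022 μm/a
  Sd branch = 0.01025·Sd^0.27·e^(0.036·RH+0.049·T) = 1.263 μm/a
  sum: 1.022 + 1.263 → r_corr = 2.285 μm/a
  mass loss = 2.285 μm/a × 8.96 g/cm³ = 20.48 g·m⁻²·a⁻¹
Ordering by g·m⁻²·a⁻¹: copper (20.5) > zinc (12.6)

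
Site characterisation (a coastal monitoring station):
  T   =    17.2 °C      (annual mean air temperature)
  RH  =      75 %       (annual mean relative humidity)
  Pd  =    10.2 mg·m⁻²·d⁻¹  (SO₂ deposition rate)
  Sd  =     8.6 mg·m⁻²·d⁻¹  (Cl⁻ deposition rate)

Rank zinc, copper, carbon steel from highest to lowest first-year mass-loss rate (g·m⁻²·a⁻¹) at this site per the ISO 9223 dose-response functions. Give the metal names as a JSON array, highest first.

["carbon steel", "copper", "zinc"]

zinc: T>10 °C ⇒ hinge -0.071·(17.2−10) = -0.5112
  SO₂ term: 0.0129·10.2^0.44·exp(0.046·75-0.5112) = 0.6771
  Cl⁻ term: 0.0175·8.6^0.57·exp(0.008·75+0.085·17.2) = 0.469
  sum: 0.6771 + 0.469 → r_corr = 1.146 μm/a
  mass loss = 1.146 μm/a × 7.14 g/cm³ = 8.184 g·m⁻²·a⁻¹
copper: T>10 °C ⇒ hinge -0.080·(17.2−10) = -0.5760
  SO₂ term: 0.0053·10.2^0.26·exp(0.059·75-0.5760) = 0.4551
  Sd branch = 0.01025·Sd^0.27·e^(0.036·RH+0.049·T) = 0.6334 μm/a
  sum: 0.4551 + 0.6334 → r_corr = 1.088 μm/a
  mass loss = 1.088 μm/a × 8.96 g/cm³ = 9.753 g·m⁻²·a⁻¹
carbon steel: temperature factor f = -0.054·(7.2) = -0.3888
  SO₂ term: 1.77·10.2^0.52·exp(0.02·75-0.3888) = 17.99
  Sd branch = 0.102·Sd^0.62·e^(0.033·RH+0.04·T) = 9.155 μm/a
  r_corr = 17.99 + 9.155 = 27.15 μm/a
  mass loss = 27.15 μm/a × 7.85 g/cm³ = 213.1 g·m⁻²·a⁻¹
Ordering by g·m⁻²·a⁻¹: carbon steel (213) > copper (9.75) > zinc (8.18)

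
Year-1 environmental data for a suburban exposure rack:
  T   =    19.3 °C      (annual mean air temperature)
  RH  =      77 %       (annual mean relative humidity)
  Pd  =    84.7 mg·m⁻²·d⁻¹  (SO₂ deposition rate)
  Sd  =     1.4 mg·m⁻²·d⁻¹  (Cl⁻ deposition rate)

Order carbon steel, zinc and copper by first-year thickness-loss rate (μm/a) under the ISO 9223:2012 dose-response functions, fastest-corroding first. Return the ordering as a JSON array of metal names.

["carbon steel", "zinc", "copper"]

carbon steel: temperature factor f = -0.054·(9.3) = -0.5022
  sulphur-dioxide contribution → 50.26 μm/a
  chloride contribution → 3.452 μm/a
  total first-year rate 53.71 μm/a
zinc: T>10 °C ⇒ hinge -0.071·(19.3−10) = -0.6603
  sulphur-dioxide contribution → 1.623 μm/a
  chloride contribution → 0.2024 μm/a
  ⇒ r_corr(zinc) = 1.826 μm/a
copper: temperature factor f = -0.080·(9.3) = -0.7440
  sulphur-dioxide contribution → 0.7506 μm/a
  chloride contribution → 0.4621 μm/a
  total first-year rate 1.213 μm/a
Ordering by μm/a: carbon steel (53.7) > zinc (1.83) > copper (1.21)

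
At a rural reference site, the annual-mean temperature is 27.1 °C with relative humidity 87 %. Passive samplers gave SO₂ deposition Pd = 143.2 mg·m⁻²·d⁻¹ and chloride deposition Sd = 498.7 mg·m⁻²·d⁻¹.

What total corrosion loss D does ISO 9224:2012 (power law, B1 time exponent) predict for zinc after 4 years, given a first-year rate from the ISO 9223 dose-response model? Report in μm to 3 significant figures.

zinc: f(T) = -0.071·(T−10) [T>10 °C] = -1.2141
  Pd branch = 0.0129·Pd^0.44·e^(0.046·RH+f) = 1.862 μm/a
  Sd branch = 0.0175·Sd^0.57·e^(0.008·RH+0.085·T) = 12.12 μm/a
  sum: 1.862 + 12.12 → r_corr = 13.98 μm/a
ISO 9224: D(t) = r_corr · t^b with b = 0.813 (zinc, B1)
  D(4) = 13.98 × 4^0.813 = 13.98 × 3.087 = 43.15 μm

D(4) = 43.2 μm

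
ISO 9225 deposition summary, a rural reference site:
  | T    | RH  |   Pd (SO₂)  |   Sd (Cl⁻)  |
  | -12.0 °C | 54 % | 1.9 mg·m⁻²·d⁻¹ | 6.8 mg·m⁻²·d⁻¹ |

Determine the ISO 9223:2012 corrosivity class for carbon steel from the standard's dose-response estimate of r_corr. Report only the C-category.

carbon steel: f(T) = +0.150·(T−10) [T≤10 °C] = -3.3000
  SO₂ term: 1.77·1.9^0.52·exp(0.02·54-3.3000) = 0.2684
  Cl⁻ term: 0.102·6.8^0.62·exp(0.033·54+0.04·-12.0) = 1.231
  sum: 0.2684 + 1.231 → r_corr = 1.499 μm/a
Category bounds: 1.3…25 μm/a bracket r_corr ⇒ C2

C2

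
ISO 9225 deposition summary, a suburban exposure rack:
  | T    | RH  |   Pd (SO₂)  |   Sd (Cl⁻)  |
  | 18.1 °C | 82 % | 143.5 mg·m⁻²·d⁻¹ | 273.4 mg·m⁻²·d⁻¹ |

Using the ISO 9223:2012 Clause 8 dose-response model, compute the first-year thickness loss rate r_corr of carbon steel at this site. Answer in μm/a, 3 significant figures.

r_corr = 180 μm/a

carbon steel: f(T) = -0.054·(T−10) [T>10 °C] = -0.4374
  Pd branch = 1.77·Pd^0.52·e^(0.02·RH+f) = 77.95 μm/a
  Cl⁻ term: 0.102·273.4^0.62·exp(0.033·82+0.04·18.1) = 102.1
  sum: 77.95 + 102.1 → r_corr = 180.1 μm/a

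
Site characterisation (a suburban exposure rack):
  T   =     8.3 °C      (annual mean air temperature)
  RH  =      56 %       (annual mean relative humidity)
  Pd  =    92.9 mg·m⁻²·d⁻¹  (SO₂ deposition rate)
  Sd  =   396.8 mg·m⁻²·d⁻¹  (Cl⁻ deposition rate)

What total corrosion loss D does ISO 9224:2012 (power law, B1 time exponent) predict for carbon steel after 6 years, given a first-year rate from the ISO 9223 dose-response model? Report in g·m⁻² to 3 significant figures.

carbon steel: f(T) = +0.150·(T−10) [T≤10 °C] = -0.2550
  SO₂ term: 1.77·92.9^0.52·exp(0.02·56-0.2550) = 44.36
  Sd branch = 0.102·Sd^0.62·e^(0.033·RH+0.04·T) = 36.85 μm/a
  r_corr = 44.36 + 36.85 = 81.21 μm/a
ISO 9224: D(t) = r_corr · t^b with b = 0.523 (carbon steel, B1)
  D(6) = 81.21 × 6^0.523 = 81.21 × 2.553 = 207.3 μm
  Mass loss = 207.3 μm × 7.85 g/cm³ = 1627 g·m⁻²

D(6) = 1.63e+03 g·m⁻²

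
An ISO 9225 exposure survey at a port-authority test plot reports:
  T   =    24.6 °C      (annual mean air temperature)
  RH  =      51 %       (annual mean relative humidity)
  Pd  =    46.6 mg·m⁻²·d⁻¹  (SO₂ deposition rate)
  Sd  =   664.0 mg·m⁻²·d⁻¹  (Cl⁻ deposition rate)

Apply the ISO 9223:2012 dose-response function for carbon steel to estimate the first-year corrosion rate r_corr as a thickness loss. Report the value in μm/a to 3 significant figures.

carbon steel: temperature factor f = -0.054·(14.6) = -0.7884
  sulphur-dioxide contribution → 16.45 μm/a
  chloride contribution → 82.53 μm/a
  total first-year rate 98.98 μm/a

r_corr = 99.0 μm/a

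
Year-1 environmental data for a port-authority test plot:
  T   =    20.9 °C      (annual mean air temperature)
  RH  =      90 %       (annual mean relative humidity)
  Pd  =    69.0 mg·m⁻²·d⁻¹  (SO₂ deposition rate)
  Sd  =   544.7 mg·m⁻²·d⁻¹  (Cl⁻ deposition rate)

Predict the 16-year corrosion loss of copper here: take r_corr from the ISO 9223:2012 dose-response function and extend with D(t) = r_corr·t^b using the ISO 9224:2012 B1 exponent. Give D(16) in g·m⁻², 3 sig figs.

D(16) = 304 g·m⁻²

copper: temperature factor f = -0.080·(10.9) = -0.8720
  Pd branch = 0.0053·Pd^0.26·e^(0.059·RH+f) = 1.348 μm/a
  Cl⁻ term: 0.01025·544.7^0.27·exp(0.036·90+0.049·20.9) = 3.994
  r_corr = 1.348 + 3.994 = 5.342 μm/a
ISO 9224: D(t) = r_corr · t^b with b = 0.667 (copper, B1)
  D(16) = 5.342 × 16^0.667 = 5.342 × 6.355 = 33.95 μm
  Mass loss = 33.95 μm × 8.96 g/cm³ = 304.2 g·m⁻²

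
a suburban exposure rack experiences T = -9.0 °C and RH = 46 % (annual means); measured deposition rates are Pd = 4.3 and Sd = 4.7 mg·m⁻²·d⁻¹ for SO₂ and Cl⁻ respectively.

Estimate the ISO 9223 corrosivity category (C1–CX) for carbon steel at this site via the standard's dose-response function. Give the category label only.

carbon steel: T≤10 °C ⇒ hinge +0.150·(-9.0−10) = -2.8500
  Pd branch = 1.77·Pd^0.52·e^(0.02·RH+f) = 0.5485 μm/a
  Cl⁻ term: 0.102·4.7^0.62·exp(0.033·46+0.04·-9.0) = 0.8476
  r_corr = 0.5485 + 0.8476 = 1.396 μm/a
Category bounds: 1.3…25 μm/a bracket r_corr ⇒ C2

C2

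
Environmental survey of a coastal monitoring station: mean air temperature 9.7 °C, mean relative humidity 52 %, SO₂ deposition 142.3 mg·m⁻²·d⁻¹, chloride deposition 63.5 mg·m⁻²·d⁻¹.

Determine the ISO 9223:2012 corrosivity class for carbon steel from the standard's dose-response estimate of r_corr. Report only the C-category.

carbon steel: f(T) = +0.150·(T−10) [T≤10 °C] = -0.0450
  Pd branch = 1.77·Pd^0.52·e^(0.02·RH+f) = 63.06 μm/a
  Sd branch = 0.102·Sd^0.62·e^(0.033·RH+0.04·T) = 10.97 μm/a
  r_corr = 63.06 + 10.97 = 74.03 μm/a
ISO 9223 Table 2 (carbon steel): 50 < 74 ≤ 80 μm/a ⇒ C4

C4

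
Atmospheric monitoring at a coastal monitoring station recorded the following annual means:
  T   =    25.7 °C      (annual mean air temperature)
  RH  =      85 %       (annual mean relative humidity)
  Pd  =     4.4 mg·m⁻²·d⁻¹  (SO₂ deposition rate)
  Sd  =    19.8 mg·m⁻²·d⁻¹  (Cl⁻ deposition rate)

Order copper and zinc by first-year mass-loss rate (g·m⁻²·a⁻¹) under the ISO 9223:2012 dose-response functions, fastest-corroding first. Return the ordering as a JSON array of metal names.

["copper", "zinc"]

copper: temperature factor f = -0.080·(15.7) = -1.2560
  Pd branch = 0.0053·Pd^0.26·e^(0.059·RH+f) = 0.3343 μm/a
  Sd branch = 0.01025·Sd^0.27·e^(0.036·RH+0.049·T) = 1.725 μm/a
  sum: 0.3343 + 1.725 → r_corr = 2.059 μm/a
  mass loss = 2.059 μm/a × 8.96 g/cm³ = 18.45 g·m⁻²·a⁻¹
zinc: temperature factor f = -0.071·(15.7) = -1.1147
  SO₂ term: 0.0129·4.4^0.44·exp(0.046·85-1.1147) = 0.4052
  Sd branch = 0.0175·Sd^0.57·e^(0.008·RH+0.085·T) = 1.683 μm/a
  r_corr = 0.4052 + 1.683 = 2.089 μm/a
  mass loss = 2.089 μm/a × 7.14 g/cm³ = 14.91 g·m⁻²·a⁻¹
Ordering by g·m⁻²·a⁻¹: copper (18.4) > zinc (14.9)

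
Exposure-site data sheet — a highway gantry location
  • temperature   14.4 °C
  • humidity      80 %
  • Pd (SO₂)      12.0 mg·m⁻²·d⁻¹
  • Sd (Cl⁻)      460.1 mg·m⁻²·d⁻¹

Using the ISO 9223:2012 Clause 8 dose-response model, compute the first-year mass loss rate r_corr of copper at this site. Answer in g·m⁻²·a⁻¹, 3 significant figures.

r_corr = 24.5 g·m⁻²·a⁻¹

copper: T>10 °C ⇒ hinge -0.080·(14.4−10) = -0.3520
  Pd branch = 0.0053·Pd^0.26·e^(0.059·RH+f) = 0.7977 μm/a
  Cl⁻ term: 0.01025·460.1^0.27·exp(0.036·80+0.049·14.4) = 1.936
  r_corr = 0.7977 + 1.936 = 2.734 μm/a
Convert to mass loss: 2.734 μm/a × 8.96 g/cm³ = 24.49 g·m⁻²·a⁻¹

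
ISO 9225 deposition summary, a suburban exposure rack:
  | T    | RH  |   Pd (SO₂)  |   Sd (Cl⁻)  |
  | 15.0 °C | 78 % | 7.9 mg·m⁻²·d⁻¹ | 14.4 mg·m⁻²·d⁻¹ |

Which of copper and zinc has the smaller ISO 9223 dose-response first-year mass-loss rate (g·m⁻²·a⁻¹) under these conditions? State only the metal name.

copper: T>10 °C ⇒ hinge -0.080·(15.0−10) = -0.4000
  sulphur-dioxide contribution → 0.6061 μm/a
  chloride contribution → 0.7281 μm/a
  total first-year rate 1.334 μm/a
  mass loss = 1.334 μm/a × 8.96 g/cm³ = 11.95 g·m⁻²·a⁻¹
zinc: temperature factor f = -0.071·(5.0) = -0.3550
  sulphur-dioxide contribution → 0.8121 μm/a
  chloride contribution → 0.5346 μm/a
  ⇒ r_corr(zinc) = 1.347 μm/a
  mass loss = 1.347 μm/a × 7.14 g/cm³ = 9.616 g·m⁻²·a⁻¹
Ordering by g·m⁻²·a⁻¹: copper (12) > zinc (9.62)

zinc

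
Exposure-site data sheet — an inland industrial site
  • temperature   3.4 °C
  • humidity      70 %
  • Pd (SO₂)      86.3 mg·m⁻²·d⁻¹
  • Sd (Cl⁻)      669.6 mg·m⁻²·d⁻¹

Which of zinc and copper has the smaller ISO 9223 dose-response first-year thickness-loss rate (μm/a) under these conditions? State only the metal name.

zinc: T≤10 °C ⇒ hinge +0.038·(3.4−10) = -0.2508
  Pd branch = 0.0129·Pd^0.44·e^(0.046·RH+f) = 1.786 μm/a
  Sd branch = 0.0175·Sd^0.57·e^(0.008·RH+0.085·T) = 1.669 μm/a
  sum: 1.786 + 1.669 → r_corr = 3.455 μm/a
copper: f(T) = +0.126·(T−10) [T≤10 °C] = -0.8316
  Pd branch = 0.0053·Pd^0.26·e^(0.059·RH+f) = 0.4572 μm/a
  Sd branch = 0.01025·Sd^0.27·e^(0.036·RH+0.049·T) = 0.8719 μm/a
  sum: 0.4572 + 0.8719 → r_corr = 1.329 μm/a
Ordering by μm/a: zinc (3.46) > copper (1.33)

copper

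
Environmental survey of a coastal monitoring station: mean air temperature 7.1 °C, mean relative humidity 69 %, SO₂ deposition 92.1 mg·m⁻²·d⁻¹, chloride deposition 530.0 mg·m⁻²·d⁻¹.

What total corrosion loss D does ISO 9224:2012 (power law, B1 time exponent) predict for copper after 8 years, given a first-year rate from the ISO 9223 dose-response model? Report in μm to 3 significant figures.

copper: temperature factor f = +0.126·(-2.9) = -0.3654
  Pd branch = 0.0053·Pd^0.26·e^(0.059·RH+f) = 0.6987 μm/a
  Sd branch = 0.01025·Sd^0.27·e^(0.036·RH+0.049·T) = 0.9466 μm/a
  sum: 0.6987 + 0.9466 → r_corr = 1.645 μm/a
ISO 9224: D(t) = r_corr · t^b with b = 0.667 (copper, B1)
  D(8) = 1.645 × 8^0.667 = 1.645 × 4.003 = 6.586 μm

D(8) = 6.59 μm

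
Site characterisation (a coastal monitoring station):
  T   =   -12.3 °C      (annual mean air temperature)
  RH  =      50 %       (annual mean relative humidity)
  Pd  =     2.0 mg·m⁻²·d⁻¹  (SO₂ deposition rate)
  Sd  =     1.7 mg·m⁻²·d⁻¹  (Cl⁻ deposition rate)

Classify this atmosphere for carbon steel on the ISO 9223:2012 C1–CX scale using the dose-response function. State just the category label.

carbon steel: temperature factor f = +0.150·(-22.3) = -3.3450
  Pd branch = 1.77·Pd^0.52·e^(0.02·RH+f) = 0.2433 μm/a
  Cl⁻ term: 0.102·1.7^0.62·exp(0.033·50+0.04·-12.3) = 0.4512
  sum: 0.2433 + 0.4512 → r_corr = 0.6945 μm/a
ISO 9223 Table 2 (carbon steel): 0 < 0.694 ≤ 1.3 μm/a ⇒ C1

C1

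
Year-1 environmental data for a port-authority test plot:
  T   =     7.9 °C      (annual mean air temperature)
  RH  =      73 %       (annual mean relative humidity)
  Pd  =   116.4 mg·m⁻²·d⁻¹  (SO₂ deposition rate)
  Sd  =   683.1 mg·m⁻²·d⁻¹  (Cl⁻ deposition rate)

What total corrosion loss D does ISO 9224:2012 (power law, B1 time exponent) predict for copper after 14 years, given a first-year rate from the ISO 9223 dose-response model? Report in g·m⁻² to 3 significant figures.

D(14) = 118 g·m⁻²

copper: f(T) = +0.126·(T−10) [T≤10 °C] = -0.2646
  Pd branch = 0.0053·Pd^0.26·e^(0.059·RH+f) = 1.04 μm/a
  Sd branch = 0.01025·Sd^0.27·e^(0.036·RH+0.049·T) = 1.218 μm/a
  sum: 1.04 + 1.218 → r_corr = 2.257 μm/a
Long-term exponent b (ISO 9224 Table 2, B1) = 0.667
  D(14) = 2.257 × 14^0.667 = 2.257 × 5.814 = 13.12 μm
  Mass loss = 13.12 μm × 8.96 g/cm³ = 117.6 g·m⁻²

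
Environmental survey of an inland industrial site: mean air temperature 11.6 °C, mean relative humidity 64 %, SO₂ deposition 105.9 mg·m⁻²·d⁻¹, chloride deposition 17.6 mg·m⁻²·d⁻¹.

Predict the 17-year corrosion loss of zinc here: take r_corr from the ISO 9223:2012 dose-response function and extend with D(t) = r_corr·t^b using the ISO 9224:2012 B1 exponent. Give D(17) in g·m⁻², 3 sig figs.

D(17) = 150 g·m⁻²

zinc: f(T) = -0.071·(T−10) [T>10 °C] = -0.1136
  SO₂ term: 0.0129·105.9^0.44·exp(0.046·64-0.1136) = 1.701
  Sd branch = 0.0175·Sd^0.57·e^(0.008·RH+0.085·T) = 0.4014 μm/a
  r_corr = 1.701 + 0.4014 = 2.103 μm/a
Long-term exponent b (ISO 9224 Table 2, B1) = 0.813
  D(17) = 2.103 × 17^0.813 = 2.103 × 10.01 = 21.04 μm
  Mass loss = 21.04 μm × 7.14 g/cm³ = 150.3 g·m⁻²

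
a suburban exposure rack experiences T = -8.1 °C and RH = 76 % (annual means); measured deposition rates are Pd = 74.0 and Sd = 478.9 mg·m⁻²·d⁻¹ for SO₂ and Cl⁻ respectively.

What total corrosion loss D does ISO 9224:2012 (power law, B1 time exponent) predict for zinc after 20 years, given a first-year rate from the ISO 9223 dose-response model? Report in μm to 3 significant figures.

D(20) = 22.4 μm

zinc: f(T) = +0.038·(T−10) [T≤10 °C] = -0.6878
  SO₂ term: 0.0129·74.0^0.44·exp(0.046·76-0.6878) = 1.421
  Sd branch = 0.0175·Sd^0.57·e^(0.008·RH+0.085·T) = 0.5443 μm/a
  sum: 1.421 + 0.5443 → r_corr = 1.965 μm/a
Long-term exponent b (ISO 9224 Table 2, B1) = 0.813
  D(20) = 1.965 × 20^0.813 = 1.965 × 11.42 = 22.45 μm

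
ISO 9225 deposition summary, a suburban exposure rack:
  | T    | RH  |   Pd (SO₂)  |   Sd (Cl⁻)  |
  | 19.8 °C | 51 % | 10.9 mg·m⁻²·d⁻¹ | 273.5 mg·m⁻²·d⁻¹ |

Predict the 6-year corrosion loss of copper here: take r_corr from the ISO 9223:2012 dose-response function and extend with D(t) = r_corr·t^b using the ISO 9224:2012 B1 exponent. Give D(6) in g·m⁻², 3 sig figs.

D(6) = 25.5 g·m⁻²

copper: T>10 °C ⇒ hinge -0.080·(19.8−10) = -0.7840
  Pd branch = 0.0053·Pd^0.26·e^(0.059·RH+f) = 0.09127 μm/a
  Sd branch = 0.01025·Sd^0.27·e^(0.036·RH+0.049·T) = 0.7716 μm/a
  r_corr = 0.09127 + 0.7716 = 0.8629 μm/a
ISO 9224: D(t) = r_corr · t^b with b = 0.667 (copper, B1)
  D(6) = 0.8629 × 6^0.667 = 0.8629 × 3.304 = 2.851 μm
  Mass loss = 2.851 μm × 8.96 g/cm³ = 25.54 g·m⁻²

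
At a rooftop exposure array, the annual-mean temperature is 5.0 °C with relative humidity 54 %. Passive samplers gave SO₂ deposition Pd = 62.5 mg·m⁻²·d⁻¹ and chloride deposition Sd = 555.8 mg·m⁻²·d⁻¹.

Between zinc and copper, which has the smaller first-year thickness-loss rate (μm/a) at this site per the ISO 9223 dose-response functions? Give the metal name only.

zinc: T≤10 °C ⇒ hinge +0.038·(5.0−10) = -0.1900
  Pd branch = 0.0129·Pd^0.44·e^(0.046·RH+f) = 0.7889 μm/a
  Cl⁻ term: 0.0175·555.8^0.57·exp(0.008·54+0.085·5.0) = 1.513
  sum: 0.7889 + 1.513 → r_corr = 2.302 μm/a
copper: f(T) = +0.126·(T−10) [T≤10 °C] = -0.6300
  SO₂ term: 0.0053·62.5^0.26·exp(0.059·54-0.6300) = 0.2001
  Cl⁻ term: 0.01025·555.8^0.27·exp(0.036·54+0.049·5.0) = 0.5041
  r_corr = 0.2001 + 0.5041 = 0.7042 μm/a
Ordering by μm/a: zinc (2.3) > copper (0.704)

copper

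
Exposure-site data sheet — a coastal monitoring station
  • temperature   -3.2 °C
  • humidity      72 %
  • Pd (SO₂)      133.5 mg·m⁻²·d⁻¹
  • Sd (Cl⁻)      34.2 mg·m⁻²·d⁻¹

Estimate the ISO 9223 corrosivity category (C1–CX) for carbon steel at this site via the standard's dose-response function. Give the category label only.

C2

carbon steel: T≤10 °C ⇒ hinge +0.150·(-3.2−10) = -1.9800
  Pd branch = 1.77·Pd^0.52·e^(0.02·RH+f) = 13.14 μm/a
  Sd branch = 0.102·Sd^0.62·e^(0.033·RH+0.04·T) = 8.63 μm/a
  sum: 13.14 + 8.63 → r_corr = 21.77 μm/a
ISO 9223 Table 2 (carbon steel): 1.3 < 21.8 ≤ 25 μm/a ⇒ C2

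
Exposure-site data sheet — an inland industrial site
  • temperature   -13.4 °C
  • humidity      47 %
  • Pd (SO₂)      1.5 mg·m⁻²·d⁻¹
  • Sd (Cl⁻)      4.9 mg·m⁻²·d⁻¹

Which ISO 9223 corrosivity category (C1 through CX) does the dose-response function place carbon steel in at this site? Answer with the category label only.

C1

carbon steel: f(T) = +0.150·(T−10) [T≤10 °C] = -3.5100
  sulphur-dioxide contribution → 0.1673 μm/a
  chloride contribution → 0.7539 μm/a
  total first-year rate 0.9212 μm/a
0.921 μm/a falls in (0, 1.3] for carbon steel → category C1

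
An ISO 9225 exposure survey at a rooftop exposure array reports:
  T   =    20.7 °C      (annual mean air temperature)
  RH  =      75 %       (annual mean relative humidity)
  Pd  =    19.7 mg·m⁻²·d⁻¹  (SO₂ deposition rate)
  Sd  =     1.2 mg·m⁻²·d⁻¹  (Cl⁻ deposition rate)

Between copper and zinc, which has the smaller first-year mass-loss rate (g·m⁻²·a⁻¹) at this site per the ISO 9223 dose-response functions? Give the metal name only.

copper: temperature factor f = -0.080·(10.7) = -0.8560
  sulphur-dioxide contribution → 0.4082 μm/a
  chloride contribution → 0.4418 μm/a
  total first-year rate 0.8499 μm/a
  mass loss = 0.8499 μm/a × 8.96 g/cm³ = 7.615 g·m⁻²·a⁻¹
zinc: temperature factor f = -0.071·(10.7) = -0.7597
  sulphur-dioxide contribution → 0.7056 μm/a
  chloride contribution → 0.2055 μm/a
  ⇒ r_corr(zinc) = 0.9111 μm/a
  mass loss = 0.9111 μm/a × 7.14 g/cm³ = 6.505 g·m⁻²·a⁻¹
Ordering by g·m⁻²·a⁻¹: copper (7.62) > zinc (6.51)

zinc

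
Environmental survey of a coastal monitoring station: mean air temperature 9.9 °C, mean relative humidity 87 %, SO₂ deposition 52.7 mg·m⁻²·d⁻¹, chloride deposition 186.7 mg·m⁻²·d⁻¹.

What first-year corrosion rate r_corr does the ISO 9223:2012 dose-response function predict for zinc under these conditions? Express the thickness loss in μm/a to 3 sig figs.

r_corr = 5.63 μm/a

zinc: T≤10 °C ⇒ hinge +0.038·(9.9−10) = -0.0038
  Pd branch = 0.0129·Pd^0.44·e^(0.046·RH+f) = 4.023 μm/a
  Sd branch = 0.0175·Sd^0.57·e^(0.008·RH+0.085·T) = 1.604 μm/a
  r_corr = 4.023 + 1.604 = 5.628 μm/a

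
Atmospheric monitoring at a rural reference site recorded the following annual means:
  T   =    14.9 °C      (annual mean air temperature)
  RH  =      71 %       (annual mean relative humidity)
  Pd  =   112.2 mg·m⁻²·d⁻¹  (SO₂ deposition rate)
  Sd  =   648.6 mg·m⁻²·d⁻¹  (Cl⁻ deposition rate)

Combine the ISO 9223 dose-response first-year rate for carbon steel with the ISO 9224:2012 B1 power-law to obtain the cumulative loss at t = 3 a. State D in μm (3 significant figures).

carbon steel: temperature factor f = -0.054·(4.9) = -0.2646
  sulphur-dioxide contribution → 65.43 μm/a
  chloride contribution → 106.8 μm/a
  total first-year rate 172.2 μm/a
Power-law: D(3) = r_corr · 3^0.523
  D(3) = 172.2 × 3^0.523 = 172.2 × 1.776 = 305.9 μm

D(3) = 306 μm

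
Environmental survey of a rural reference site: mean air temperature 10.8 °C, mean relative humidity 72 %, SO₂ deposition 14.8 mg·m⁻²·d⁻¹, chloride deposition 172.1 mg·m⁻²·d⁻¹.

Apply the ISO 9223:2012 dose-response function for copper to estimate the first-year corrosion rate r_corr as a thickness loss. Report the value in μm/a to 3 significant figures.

copper: temperature factor f = -0.080·(0.8) = -0.0640
  sulphur-dioxide contribution → 0.7009 μm/a
  chloride contribution → 0.933 μm/a
  total first-year rate 1.634 μm/a

r_corr = 1.63 μm/a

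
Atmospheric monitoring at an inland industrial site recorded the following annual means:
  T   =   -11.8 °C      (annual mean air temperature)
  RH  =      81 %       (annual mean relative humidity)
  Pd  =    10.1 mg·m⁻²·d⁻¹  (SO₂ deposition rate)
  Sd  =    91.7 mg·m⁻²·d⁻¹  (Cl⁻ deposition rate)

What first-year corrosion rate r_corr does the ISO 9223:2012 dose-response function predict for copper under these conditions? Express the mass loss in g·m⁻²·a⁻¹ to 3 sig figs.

r_corr = 3.88 g·m⁻²·a⁻¹

copper: f(T) = +0.126·(T−10) [T≤10 °C] = -2.7468
  Pd branch = 0.0053·Pd^0.26·e^(0.059·RH+f) = 0.07379 μm/a
  Cl⁻ term: 0.01025·91.7^0.27·exp(0.036·81+0.049·-11.8) = 0.3596
  r_corr = 0.07379 + 0.3596 = 0.4334 μm/a
Convert to mass loss: 0.4334 μm/a × 8.96 g/cm³ = 3.883 g·m⁻²·a⁻¹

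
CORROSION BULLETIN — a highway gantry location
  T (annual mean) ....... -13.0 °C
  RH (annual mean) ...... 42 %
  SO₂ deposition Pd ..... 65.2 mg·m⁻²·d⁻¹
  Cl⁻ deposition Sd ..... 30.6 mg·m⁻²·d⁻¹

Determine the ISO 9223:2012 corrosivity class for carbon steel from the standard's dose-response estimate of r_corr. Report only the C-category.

carbon steel: f(T) = +0.150·(T−10) [T≤10 °C] = -3.4500
  Pd branch = 1.77·Pd^0.52·e^(0.02·RH+f) = 1.143 μm/a
  Cl⁻ term: 0.102·30.6^0.62·exp(0.033·42+0.04·-13.0) = 2.022
  r_corr = 1.143 + 2.022 = 3.165 μm/a
ISO 9223 Table 2 (carbon steel): 1.3 < 3.16 ≤ 25 μm/a ⇒ C2

C2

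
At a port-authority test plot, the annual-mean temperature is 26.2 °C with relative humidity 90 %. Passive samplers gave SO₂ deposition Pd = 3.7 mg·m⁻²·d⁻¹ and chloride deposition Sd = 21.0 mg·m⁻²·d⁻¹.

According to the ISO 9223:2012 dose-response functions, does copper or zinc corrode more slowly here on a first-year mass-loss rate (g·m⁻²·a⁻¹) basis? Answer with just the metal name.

zinc

copper: temperature factor f = -0.080·(16.2) = -1.2960
  sulphur-dioxide contribution → 0.4124 μm/a
  chloride contribution → 2.15 μm/a
  ⇒ r_corr(copper) = 2.562 μm/a
  mass loss = 2.562 μm/a × 8.96 g/cm³ = 22.96 g·m⁻²·a⁻¹
zinc: f(T) = -0.071·(T−10) [T>10 °C] = -1.1502
  sulphur-dioxide contribution → 0.4561 μm/a
  chloride contribution → 1.89 μm/a
  total first-year rate 2.347 μm/a
  mass loss = 2.347 μm/a × 7.14 g/cm³ = 16.75 g·m⁻²·a⁻¹
Ordering by g·m⁻²·a⁻¹: copper (23) > zinc (16.8)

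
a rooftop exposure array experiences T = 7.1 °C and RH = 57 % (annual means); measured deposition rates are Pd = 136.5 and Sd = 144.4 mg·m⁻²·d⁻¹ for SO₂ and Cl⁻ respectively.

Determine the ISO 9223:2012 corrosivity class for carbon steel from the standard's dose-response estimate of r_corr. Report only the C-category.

carbon steel: f(T) = +0.150·(T−10) [T≤10 °C] = -0.4350
  SO₂ term: 1.77·136.5^0.52·exp(0.02·57-0.4350) = 46.18
  Cl⁻ term: 0.102·144.4^0.62·exp(0.033·57+0.04·7.1) = 19.4
  r_corr = 46.18 + 19.4 = 65.58 μm/a
ISO 9223 Table 2 (carbon steel): 50 < 65.6 ≤ 80 μm/a ⇒ C4

C4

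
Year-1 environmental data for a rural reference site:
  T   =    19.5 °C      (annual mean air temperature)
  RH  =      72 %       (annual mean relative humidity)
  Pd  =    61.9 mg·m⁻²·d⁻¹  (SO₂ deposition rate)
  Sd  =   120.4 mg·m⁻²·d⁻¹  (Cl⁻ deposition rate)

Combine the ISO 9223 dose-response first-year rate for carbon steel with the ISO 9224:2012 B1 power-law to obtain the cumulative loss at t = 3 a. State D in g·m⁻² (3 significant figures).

D(3) = 1.18e+03 g·m⁻²

carbon steel: temperature factor f = -0.054·(9.5) = -0.5130
  sulphur-dioxide contribution → 38.22 μm/a
  chloride contribution → 46.69 μm/a
  ⇒ r_corr(carbon steel) = 84.91 μm/a
Long-term exponent b (ISO 9224 Table 2, B1) = 0.523
  D(3) = 84.91 × 3^0.523 = 84.91 × 1.776 = 150.8 μm
  Mass loss = 150.8 μm × 7.85 g/cm³ = 1184 g·m⁻²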